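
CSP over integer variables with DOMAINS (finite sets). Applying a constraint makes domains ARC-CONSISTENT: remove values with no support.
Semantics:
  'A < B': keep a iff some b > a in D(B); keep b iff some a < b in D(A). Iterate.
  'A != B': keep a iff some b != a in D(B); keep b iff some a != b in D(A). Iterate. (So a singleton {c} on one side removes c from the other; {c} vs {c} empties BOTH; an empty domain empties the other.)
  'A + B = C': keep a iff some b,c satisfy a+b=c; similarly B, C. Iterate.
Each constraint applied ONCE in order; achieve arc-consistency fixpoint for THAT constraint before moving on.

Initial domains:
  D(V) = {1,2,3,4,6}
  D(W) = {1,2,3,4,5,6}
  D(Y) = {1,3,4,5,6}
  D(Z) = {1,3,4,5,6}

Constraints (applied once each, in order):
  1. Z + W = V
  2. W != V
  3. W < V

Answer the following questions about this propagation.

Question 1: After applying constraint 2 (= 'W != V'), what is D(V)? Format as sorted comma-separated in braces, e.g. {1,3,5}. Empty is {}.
Constraint 1 (Z + W = V) on D(Z)={1,3,4,5,6} D(W)={1,2,3,4,5,6} D(V)={1,2,3,4,6}: Z {1,3,4,5,6}->{1,3,4,5}; W {1,2,3,4,5,6}->{1,2,3,5}; V {1,2,3,4,6}->{2,3,4,6}
Constraint 2 (W != V) on D(W)={1,2,3,5} D(V)={2,3,4,6}: no change
So after constraint 2: D(V) = {2,3,4,6}

Answer: {2,3,4,6}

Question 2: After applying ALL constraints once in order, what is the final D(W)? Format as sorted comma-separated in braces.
Answer: {1,2,3,5}

Derivation:
Constraint 1 (Z + W = V) on D(Z)={1,3,4,5,6} D(W)={1,2,3,4,5,6} D(V)={1,2,3,4,6}: Z {1,3,4,5,6}->{1,3,4,5}; W {1,2,3,4,5,6}->{1,2,3,5}; V {1,2,3,4,6}->{2,3,4,6}
Constraint 2 (W != V) on D(W)={1,2,3,5} D(V)={2,3,4,6}: no change
Constraint 3 (W < V) on D(W)={1,2,3,5} D(V)={2,3,4,6}: no change
So after all 3 constraints: D(W) = {1,2,3,5}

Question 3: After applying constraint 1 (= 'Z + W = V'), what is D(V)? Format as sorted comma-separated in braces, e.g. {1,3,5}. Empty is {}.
Answer: {2,3,4,6}

Derivation:
Constraint 1 (Z + W = V) on D(Z)={1,3,4,5,6} D(W)={1,2,3,4,5,6} D(V)={1,2,3,4,6}: Z {1,3,4,5,6}->{1,3,4,5}; W {1,2,3,4,5,6}->{1,2,3,5}; V {1,2,3,4,6}->{2,3,4,6}
So after constraint 1: D(V) = {2,3,4,6}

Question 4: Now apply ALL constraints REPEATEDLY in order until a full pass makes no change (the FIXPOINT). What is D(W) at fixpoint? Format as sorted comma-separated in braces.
Answer: {1,2,3,5}

Derivation:
pass 0 (initial): D(W)={1,2,3,4,5,6}
pass 1: V {1,2,3,4,6}->{2,3,4,6}; W {1,2,3,4,5,6}->{1,2,3,5}; Z {1,3,4,5,6}->{1,3,4,5}
pass 2: no change
Fixpoint after 2 passes: D(W) = {1,2,3,5}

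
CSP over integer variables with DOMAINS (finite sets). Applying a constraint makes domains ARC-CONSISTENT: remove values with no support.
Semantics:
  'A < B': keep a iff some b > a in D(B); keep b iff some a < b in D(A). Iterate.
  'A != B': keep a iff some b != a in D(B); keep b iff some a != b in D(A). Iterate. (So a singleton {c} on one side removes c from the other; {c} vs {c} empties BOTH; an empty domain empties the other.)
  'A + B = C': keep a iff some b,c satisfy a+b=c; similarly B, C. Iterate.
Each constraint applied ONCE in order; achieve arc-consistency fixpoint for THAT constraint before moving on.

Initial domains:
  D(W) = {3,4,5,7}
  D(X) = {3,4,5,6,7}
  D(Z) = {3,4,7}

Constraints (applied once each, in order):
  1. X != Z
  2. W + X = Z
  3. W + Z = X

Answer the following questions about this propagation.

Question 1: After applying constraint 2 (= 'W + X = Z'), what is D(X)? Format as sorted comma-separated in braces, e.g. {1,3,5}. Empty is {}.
Constraint 1 (X != Z) on D(X)={3,4,5,6,7} D(Z)={3,4,7}: no change
Constraint 2 (W + X = Z) on D(W)={3,4,5,7} D(X)={3,4,5,6,7} D(Z)={3,4,7}: W {3,4,5,7}->{3,4}; X {3,4,5,6,7}->{3,4}; Z {3,4,7}->{7}
So after constraint 2: D(X) = {3,4}

Answer: {3,4}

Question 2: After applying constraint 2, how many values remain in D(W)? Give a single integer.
Constraint 1 (X != Z) on D(X)={3,4,5,6,7} D(Z)={3,4,7}: no change
Constraint 2 (W + X = Z) on D(W)={3,4,5,7} D(X)={3,4,5,6,7} D(Z)={3,4,7}: W {3,4,5,7}->{3,4}; X {3,4,5,6,7}->{3,4}; Z {3,4,7}->{7}
So after constraint 2: D(W)={3,4}, size = 2

Answer: 2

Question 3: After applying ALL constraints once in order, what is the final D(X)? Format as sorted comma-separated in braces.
Answer: {}

Derivation:
Constraint 1 (X != Z) on D(X)={3,4,5,6,7} D(Z)={3,4,7}: no change
Constraint 2 (W + X = Z) on D(W)={3,4,5,7} D(X)={3,4,5,6,7} D(Z)={3,4,7}: W {3,4,5,7}->{3,4}; X {3,4,5,6,7}->{3,4}; Z {3,4,7}->{7}
Constraint 3 (W + Z = X) on D(W)={3,4} D(Z)={7} D(X)={3,4}: W {3,4}->{}; Z {7}->{}; X {3,4}->{}
So after all 3 constraints: D(X) = {}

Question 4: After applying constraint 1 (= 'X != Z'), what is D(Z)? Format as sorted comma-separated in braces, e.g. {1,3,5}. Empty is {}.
Answer: {3,4,7}

Derivation:
Constraint 1 (X != Z) on D(X)={3,4,5,6,7} D(Z)={3,4,7}: no change
So after constraint 1: D(Z) = {3,4,7}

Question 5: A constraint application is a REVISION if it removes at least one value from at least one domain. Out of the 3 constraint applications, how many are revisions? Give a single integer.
Constraint 1 (X != Z) on D(X)={3,4,5,6,7} D(Z)={3,4,7}: no change => not a revision
Constraint 2 (W + X = Z) on D(W)={3,4,5,7} D(X)={3,4,5,6,7} D(Z)={3,4,7}: W {3,4,5,7}->{3,4}; X {3,4,5,6,7}->{3,4}; Z {3,4,7}->{7} => REVISION
Constraint 3 (W + Z = X) on D(W)={3,4} D(Z)={7} D(X)={3,4}: W {3,4}->{}; Z {7}->{}; X {3,4}->{} => REVISION
Total revisions = 2

Answer: 2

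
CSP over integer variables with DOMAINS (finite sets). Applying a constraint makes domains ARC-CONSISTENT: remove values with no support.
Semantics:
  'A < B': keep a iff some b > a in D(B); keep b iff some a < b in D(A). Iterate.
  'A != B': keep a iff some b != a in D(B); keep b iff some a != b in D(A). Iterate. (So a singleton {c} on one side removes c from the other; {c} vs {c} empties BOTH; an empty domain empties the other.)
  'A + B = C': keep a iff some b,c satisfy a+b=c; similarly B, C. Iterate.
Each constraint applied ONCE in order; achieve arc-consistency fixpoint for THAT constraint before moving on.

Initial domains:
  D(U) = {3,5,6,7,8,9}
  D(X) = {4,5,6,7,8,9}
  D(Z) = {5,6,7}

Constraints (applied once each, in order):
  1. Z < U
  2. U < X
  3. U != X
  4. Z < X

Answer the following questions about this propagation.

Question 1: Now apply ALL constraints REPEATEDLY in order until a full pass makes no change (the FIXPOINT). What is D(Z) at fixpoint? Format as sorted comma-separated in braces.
pass 0 (initial): D(Z)={5,6,7}
pass 1: U {3,5,6,7,8,9}->{6,7,8}; X {4,5,6,7,8,9}->{7,8,9}
pass 2: no change
Fixpoint after 2 passes: D(Z) = {5,6,7}

Answer: {5,6,7}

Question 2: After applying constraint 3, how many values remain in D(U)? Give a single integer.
Constraint 1 (Z < U) on D(Z)={5,6,7} D(U)={3,5,6,7,8,9}: U {3,5,6,7,8,9}->{6,7,8,9}
Constraint 2 (U < X) on D(U)={6,7,8,9} D(X)={4,5,6,7,8,9}: U {6,7,8,9}->{6,7,8}; X {4,5,6,7,8,9}->{7,8,9}
Constraint 3 (U != X) on D(U)={6,7,8} D(X)={7,8,9}: no change
So after constraint 3: D(U)={6,7,8}, size = 3

Answer: 3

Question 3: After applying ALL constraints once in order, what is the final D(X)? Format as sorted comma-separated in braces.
Constraint 1 (Z < U) on D(Z)={5,6,7} D(U)={3,5,6,7,8,9}: U {3,5,6,7,8,9}->{6,7,8,9}
Constraint 2 (U < X) on D(U)={6,7,8,9} D(X)={4,5,6,7,8,9}: U {6,7,8,9}->{6,7,8}; X {4,5,6,7,8,9}->{7,8,9}
Constraint 3 (U != X) on D(U)={6,7,8} D(X)={7,8,9}: no change
Constraint 4 (Z < X) on D(Z)={5,6,7} D(X)={7,8,9}: no change
So after all 4 constraints: D(X) = {7,8,9}

Answer: {7,8,9}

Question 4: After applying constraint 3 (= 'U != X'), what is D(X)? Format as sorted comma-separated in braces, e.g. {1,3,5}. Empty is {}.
Answer: {7,8,9}

Derivation:
Constraint 1 (Z < U) on D(Z)={5,6,7} D(U)={3,5,6,7,8,9}: U {3,5,6,7,8,9}->{6,7,8,9}
Constraint 2 (U < X) on D(U)={6,7,8,9} D(X)={4,5,6,7,8,9}: U {6,7,8,9}->{6,7,8}; X {4,5,6,7,8,9}->{7,8,9}
Constraint 3 (U != X) on D(U)={6,7,8} D(X)={7,8,9}: no change
So after constraint 3: D(X) = {7,8,9}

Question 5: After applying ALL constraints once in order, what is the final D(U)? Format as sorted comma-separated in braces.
Answer: {6,7,8}

Derivation:
Constraint 1 (Z < U) on D(Z)={5,6,7} D(U)={3,5,6,7,8,9}: U {3,5,6,7,8,9}->{6,7,8,9}
Constraint 2 (U < X) on D(U)={6,7,8,9} D(X)={4,5,6,7,8,9}: U {6,7,8,9}->{6,7,8}; X {4,5,6,7,8,9}->{7,8,9}
Constraint 3 (U != X) on D(U)={6,7,8} D(X)={7,8,9}: no change
Constraint 4 (Z < X) on D(Z)={5,6,7} D(X)={7,8,9}: no change
So after all 4 constraints: D(U) = {6,7,8}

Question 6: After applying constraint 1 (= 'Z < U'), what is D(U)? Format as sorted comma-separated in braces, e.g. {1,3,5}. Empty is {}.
Answer: {6,7,8,9}

Derivation:
Constraint 1 (Z < U) on D(Z)={5,6,7} D(U)={3,5,6,7,8,9}: U {3,5,6,7,8,9}->{6,7,8,9}
So after constraint 1: D(U) = {6,7,8,9}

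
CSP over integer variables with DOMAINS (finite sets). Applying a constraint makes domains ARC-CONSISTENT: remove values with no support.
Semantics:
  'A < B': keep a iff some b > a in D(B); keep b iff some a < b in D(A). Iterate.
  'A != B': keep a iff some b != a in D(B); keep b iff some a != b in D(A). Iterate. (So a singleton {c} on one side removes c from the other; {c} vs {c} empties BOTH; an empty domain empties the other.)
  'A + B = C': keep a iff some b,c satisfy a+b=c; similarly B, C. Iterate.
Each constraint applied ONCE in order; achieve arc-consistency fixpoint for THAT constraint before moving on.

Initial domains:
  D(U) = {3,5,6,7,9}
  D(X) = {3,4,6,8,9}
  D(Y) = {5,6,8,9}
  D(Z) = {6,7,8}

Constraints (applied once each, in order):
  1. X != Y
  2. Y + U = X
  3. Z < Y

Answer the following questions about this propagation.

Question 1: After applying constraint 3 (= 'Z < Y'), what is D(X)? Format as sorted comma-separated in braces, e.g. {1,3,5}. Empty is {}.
Constraint 1 (X != Y) on D(X)={3,4,6,8,9} D(Y)={5,6,8,9}: no change
Constraint 2 (Y + U = X) on D(Y)={5,6,8,9} D(U)={3,5,6,7,9} D(X)={3,4,6,8,9}: Y {5,6,8,9}->{5,6}; U {3,5,6,7,9}->{3}; X {3,4,6,8,9}->{8,9}
Constraint 3 (Z < Y) on D(Z)={6,7,8} D(Y)={5,6}: Z {6,7,8}->{}; Y {5,6}->{}
So after constraint 3: D(X) = {8,9}

Answer: {8,9}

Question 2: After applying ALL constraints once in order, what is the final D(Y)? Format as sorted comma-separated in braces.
Answer: {}

Derivation:
Constraint 1 (X != Y) on D(X)={3,4,6,8,9} D(Y)={5,6,8,9}: no change
Constraint 2 (Y + U = X) on D(Y)={5,6,8,9} D(U)={3,5,6,7,9} D(X)={3,4,6,8,9}: Y {5,6,8,9}->{5,6}; U {3,5,6,7,9}->{3}; X {3,4,6,8,9}->{8,9}
Constraint 3 (Z < Y) on D(Z)={6,7,8} D(Y)={5,6}: Z {6,7,8}->{}; Y {5,6}->{}
So after all 3 constraints: D(Y) = {}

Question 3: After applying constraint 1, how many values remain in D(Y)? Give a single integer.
Answer: 4

Derivation:
Constraint 1 (X != Y) on D(X)={3,4,6,8,9} D(Y)={5,6,8,9}: no change
So after constraint 1: D(Y)={5,6,8,9}, size = 4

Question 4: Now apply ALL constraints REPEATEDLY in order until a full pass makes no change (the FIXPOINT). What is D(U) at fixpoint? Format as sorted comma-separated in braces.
pass 0 (initial): D(U)={3,5,6,7,9}
pass 1: U {3,5,6,7,9}->{3}; X {3,4,6,8,9}->{8,9}; Y {5,6,8,9}->{}; Z {6,7,8}->{}
pass 2: U {3}->{}; X {8,9}->{}
pass 3: no change
Fixpoint after 3 passes: D(U) = {}

Answer: {}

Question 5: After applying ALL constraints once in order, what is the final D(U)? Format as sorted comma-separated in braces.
Constraint 1 (X != Y) on D(X)={3,4,6,8,9} D(Y)={5,6,8,9}: no change
Constraint 2 (Y + U = X) on D(Y)={5,6,8,9} D(U)={3,5,6,7,9} D(X)={3,4,6,8,9}: Y {5,6,8,9}->{5,6}; U {3,5,6,7,9}->{3}; X {3,4,6,8,9}->{8,9}
Constraint 3 (Z < Y) on D(Z)={6,7,8} D(Y)={5,6}: Z {6,7,8}->{}; Y {5,6}->{}
So after all 3 constraints: D(U) = {3}

Answer: {3}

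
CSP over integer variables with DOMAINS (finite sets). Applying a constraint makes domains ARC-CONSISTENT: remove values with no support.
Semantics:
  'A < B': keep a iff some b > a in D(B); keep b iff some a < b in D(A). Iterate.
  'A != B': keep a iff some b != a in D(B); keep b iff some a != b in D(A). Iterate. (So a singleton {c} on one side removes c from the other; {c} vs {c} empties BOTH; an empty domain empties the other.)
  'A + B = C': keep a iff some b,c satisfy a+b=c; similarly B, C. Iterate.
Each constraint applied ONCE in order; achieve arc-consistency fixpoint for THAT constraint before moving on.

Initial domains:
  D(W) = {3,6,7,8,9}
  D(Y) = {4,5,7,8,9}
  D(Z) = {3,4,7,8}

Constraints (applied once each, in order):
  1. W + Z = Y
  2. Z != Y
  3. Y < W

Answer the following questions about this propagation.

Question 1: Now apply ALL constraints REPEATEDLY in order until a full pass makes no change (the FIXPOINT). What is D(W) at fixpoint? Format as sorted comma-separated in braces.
Answer: {}

Derivation:
pass 0 (initial): D(W)={3,6,7,8,9}
pass 1: W {3,6,7,8,9}->{}; Y {4,5,7,8,9}->{}; Z {3,4,7,8}->{3,4}
pass 2: Z {3,4}->{}
pass 3: no change
Fixpoint after 3 passes: D(W) = {}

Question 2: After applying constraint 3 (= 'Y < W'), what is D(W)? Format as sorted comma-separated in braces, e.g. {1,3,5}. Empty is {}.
Answer: {}

Derivation:
Constraint 1 (W + Z = Y) on D(W)={3,6,7,8,9} D(Z)={3,4,7,8} D(Y)={4,5,7,8,9}: W {3,6,7,8,9}->{3,6}; Z {3,4,7,8}->{3,4}; Y {4,5,7,8,9}->{7,9}
Constraint 2 (Z != Y) on D(Z)={3,4} D(Y)={7,9}: no change
Constraint 3 (Y < W) on D(Y)={7,9} D(W)={3,6}: Y {7,9}->{}; W {3,6}->{}
So after constraint 3: D(W) = {}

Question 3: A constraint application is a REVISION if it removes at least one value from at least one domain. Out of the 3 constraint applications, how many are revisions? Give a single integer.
Constraint 1 (W + Z = Y) on D(W)={3,6,7,8,9} D(Z)={3,4,7,8} D(Y)={4,5,7,8,9}: W {3,6,7,8,9}->{3,6}; Z {3,4,7,8}->{3,4}; Y {4,5,7,8,9}->{7,9} => REVISION
Constraint 2 (Z != Y) on D(Z)={3,4} D(Y)={7,9}: no change => not a revision
Constraint 3 (Y < W) on D(Y)={7,9} D(W)={3,6}: Y {7,9}->{}; W {3,6}->{} => REVISION
Total revisions = 2

Answer: 2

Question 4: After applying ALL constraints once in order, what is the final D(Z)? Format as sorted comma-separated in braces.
Constraint 1 (W + Z = Y) on D(W)={3,6,7,8,9} D(Z)={3,4,7,8} D(Y)={4,5,7,8,9}: W {3,6,7,8,9}->{3,6}; Z {3,4,7,8}->{3,4}; Y {4,5,7,8,9}->{7,9}
Constraint 2 (Z != Y) on D(Z)={3,4} D(Y)={7,9}: no change
Constraint 3 (Y < W) on D(Y)={7,9} D(W)={3,6}: Y {7,9}->{}; W {3,6}->{}
So after all 3 constraints: D(Z) = {3,4}

Answer: {3,4}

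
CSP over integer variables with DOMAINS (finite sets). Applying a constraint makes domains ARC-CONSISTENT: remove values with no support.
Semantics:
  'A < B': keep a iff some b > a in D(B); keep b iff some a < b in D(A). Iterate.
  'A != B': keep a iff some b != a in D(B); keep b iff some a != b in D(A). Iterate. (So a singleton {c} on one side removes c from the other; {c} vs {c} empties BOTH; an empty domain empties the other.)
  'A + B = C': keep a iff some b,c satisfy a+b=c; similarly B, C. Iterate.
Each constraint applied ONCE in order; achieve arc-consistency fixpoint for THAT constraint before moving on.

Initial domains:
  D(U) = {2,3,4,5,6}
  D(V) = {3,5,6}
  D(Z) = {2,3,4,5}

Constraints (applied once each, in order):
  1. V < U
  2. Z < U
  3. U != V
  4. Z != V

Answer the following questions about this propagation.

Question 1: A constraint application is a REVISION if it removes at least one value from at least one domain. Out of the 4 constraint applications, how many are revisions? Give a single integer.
Answer: 1

Derivation:
Constraint 1 (V < U) on D(V)={3,5,6} D(U)={2,3,4,5,6}: V {3,5,6}->{3,5}; U {2,3,4,5,6}->{4,5,6} => REVISION
Constraint 2 (Z < U) on D(Z)={2,3,4,5} D(U)={4,5,6}: no change => not a revision
Constraint 3 (U != V) on D(U)={4,5,6} D(V)={3,5}: no change => not a revision
Constraint 4 (Z != V) on D(Z)={2,3,4,5} D(V)={3,5}: no change => not a revision
Total revisions = 1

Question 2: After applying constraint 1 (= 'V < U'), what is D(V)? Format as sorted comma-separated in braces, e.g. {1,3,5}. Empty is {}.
Answer: {3,5}

Derivation:
Constraint 1 (V < U) on D(V)={3,5,6} D(U)={2,3,4,5,6}: V {3,5,6}->{3,5}; U {2,3,4,5,6}->{4,5,6}
So after constraint 1: D(V) = {3,5}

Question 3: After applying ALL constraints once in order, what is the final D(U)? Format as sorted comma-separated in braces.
Constraint 1 (V < U) on D(V)={3,5,6} D(U)={2,3,4,5,6}: V {3,5,6}->{3,5}; U {2,3,4,5,6}->{4,5,6}
Constraint 2 (Z < U) on D(Z)={2,3,4,5} D(U)={4,5,6}: no change
Constraint 3 (U != V) on D(U)={4,5,6} D(V)={3,5}: no change
Constraint 4 (Z != V) on D(Z)={2,3,4,5} D(V)={3,5}: no change
So after all 4 constraints: D(U) = {4,5,6}

Answer: {4,5,6}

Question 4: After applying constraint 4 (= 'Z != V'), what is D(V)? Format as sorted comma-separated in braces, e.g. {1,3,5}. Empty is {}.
Constraint 1 (V < U) on D(V)={3,5,6} D(U)={2,3,4,5,6}: V {3,5,6}->{3,5}; U {2,3,4,5,6}->{4,5,6}
Constraint 2 (Z < U) on D(Z)={2,3,4,5} D(U)={4,5,6}: no change
Constraint 3 (U != V) on D(U)={4,5,6} D(V)={3,5}: no change
Constraint 4 (Z != V) on D(Z)={2,3,4,5} D(V)={3,5}: no change
So after constraint 4: D(V) = {3,5}

Answer: {3,5}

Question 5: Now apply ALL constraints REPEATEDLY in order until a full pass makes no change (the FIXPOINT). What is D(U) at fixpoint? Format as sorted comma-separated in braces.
pass 0 (initial): D(U)={2,3,4,5,6}
pass 1: U {2,3,4,5,6}->{4,5,6}; V {3,5,6}->{3,5}
pass 2: no change
Fixpoint after 2 passes: D(U) = {4,5,6}

Answer: {4,5,6}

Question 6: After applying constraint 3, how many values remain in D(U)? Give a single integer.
Constraint 1 (V < U) on D(V)={3,5,6} D(U)={2,3,4,5,6}: V {3,5,6}->{3,5}; U {2,3,4,5,6}->{4,5,6}
Constraint 2 (Z < U) on D(Z)={2,3,4,5} D(U)={4,5,6}: no change
Constraint 3 (U != V) on D(U)={4,5,6} D(V)={3,5}: no change
So after constraint 3: D(U)={4,5,6}, size = 3

Answer: 3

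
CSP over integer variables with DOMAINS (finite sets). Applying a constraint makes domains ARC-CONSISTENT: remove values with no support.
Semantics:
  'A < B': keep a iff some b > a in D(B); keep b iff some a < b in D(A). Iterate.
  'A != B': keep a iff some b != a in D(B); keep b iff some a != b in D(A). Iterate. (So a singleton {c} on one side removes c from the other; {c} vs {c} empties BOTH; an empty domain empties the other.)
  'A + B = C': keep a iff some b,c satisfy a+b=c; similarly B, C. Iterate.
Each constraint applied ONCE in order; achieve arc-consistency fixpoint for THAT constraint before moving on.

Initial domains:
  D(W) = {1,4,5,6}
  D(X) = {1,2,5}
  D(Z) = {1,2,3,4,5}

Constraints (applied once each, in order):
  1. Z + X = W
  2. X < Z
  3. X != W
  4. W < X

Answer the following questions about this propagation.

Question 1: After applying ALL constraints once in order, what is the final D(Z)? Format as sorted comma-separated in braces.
Constraint 1 (Z + X = W) on D(Z)={1,2,3,4,5} D(X)={1,2,5} D(W)={1,4,5,6}: W {1,4,5,6}->{4,5,6}
Constraint 2 (X < Z) on D(X)={1,2,5} D(Z)={1,2,3,4,5}: X {1,2,5}->{1,2}; Z {1,2,3,4,5}->{2,3,4,5}
Constraint 3 (X != W) on D(X)={1,2} D(W)={4,5,6}: no change
Constraint 4 (W < X) on D(W)={4,5,6} D(X)={1,2}: W {4,5,6}->{}; X {1,2}->{}
So after all 4 constraints: D(Z) = {2,3,4,5}

Answer: {2,3,4,5}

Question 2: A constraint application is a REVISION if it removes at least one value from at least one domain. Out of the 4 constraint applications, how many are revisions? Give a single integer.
Constraint 1 (Z + X = W) on D(Z)={1,2,3,4,5} D(X)={1,2,5} D(W)={1,4,5,6}: W {1,4,5,6}->{4,5,6} => REVISION
Constraint 2 (X < Z) on D(X)={1,2,5} D(Z)={1,2,3,4,5}: X {1,2,5}->{1,2}; Z {1,2,3,4,5}->{2,3,4,5} => REVISION
Constraint 3 (X != W) on D(X)={1,2} D(W)={4,5,6}: no change => not a revision
Constraint 4 (W < X) on D(W)={4,5,6} D(X)={1,2}: W {4,5,6}->{}; X {1,2}->{} => REVISION
Total revisions = 3

Answer: 3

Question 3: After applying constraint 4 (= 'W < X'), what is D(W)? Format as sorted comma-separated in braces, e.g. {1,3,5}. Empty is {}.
Answer: {}

Derivation:
Constraint 1 (Z + X = W) on D(Z)={1,2,3,4,5} D(X)={1,2,5} D(W)={1,4,5,6}: W {1,4,5,6}->{4,5,6}
Constraint 2 (X < Z) on D(X)={1,2,5} D(Z)={1,2,3,4,5}: X {1,2,5}->{1,2}; Z {1,2,3,4,5}->{2,3,4,5}
Constraint 3 (X != W) on D(X)={1,2} D(W)={4,5,6}: no change
Constraint 4 (W < X) on D(W)={4,5,6} D(X)={1,2}: W {4,5,6}->{}; X {1,2}->{}
So after constraint 4: D(W) = {}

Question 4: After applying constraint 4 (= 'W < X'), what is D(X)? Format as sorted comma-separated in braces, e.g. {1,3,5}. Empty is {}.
Constraint 1 (Z + X = W) on D(Z)={1,2,3,4,5} D(X)={1,2,5} D(W)={1,4,5,6}: W {1,4,5,6}->{4,5,6}
Constraint 2 (X < Z) on D(X)={1,2,5} D(Z)={1,2,3,4,5}: X {1,2,5}->{1,2}; Z {1,2,3,4,5}->{2,3,4,5}
Constraint 3 (X != W) on D(X)={1,2} D(W)={4,5,6}: no change
Constraint 4 (W < X) on D(W)={4,5,6} D(X)={1,2}: W {4,5,6}->{}; X {1,2}->{}
So after constraint 4: D(X) = {}

Answer: {}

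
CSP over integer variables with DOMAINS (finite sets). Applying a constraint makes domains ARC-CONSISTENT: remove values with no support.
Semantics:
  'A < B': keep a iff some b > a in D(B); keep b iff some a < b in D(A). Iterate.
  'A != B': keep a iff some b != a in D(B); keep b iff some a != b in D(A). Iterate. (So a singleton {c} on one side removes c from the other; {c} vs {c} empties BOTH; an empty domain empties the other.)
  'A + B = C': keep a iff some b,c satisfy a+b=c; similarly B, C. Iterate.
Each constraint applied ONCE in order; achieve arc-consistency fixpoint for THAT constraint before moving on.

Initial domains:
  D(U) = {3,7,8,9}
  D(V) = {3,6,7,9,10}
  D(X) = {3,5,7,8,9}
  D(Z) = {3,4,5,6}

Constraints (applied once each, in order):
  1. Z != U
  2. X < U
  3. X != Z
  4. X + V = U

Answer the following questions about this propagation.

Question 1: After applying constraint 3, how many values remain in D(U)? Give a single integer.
Answer: 3

Derivation:
Constraint 1 (Z != U) on D(Z)={3,4,5,6} D(U)={3,7,8,9}: no change
Constraint 2 (X < U) on D(X)={3,5,7,8,9} D(U)={3,7,8,9}: X {3,5,7,8,9}->{3,5,7,8}; U {3,7,8,9}->{7,8,9}
Constraint 3 (X != Z) on D(X)={3,5,7,8} D(Z)={3,4,5,6}: no change
So after constraint 3: D(U)={7,8,9}, size = 3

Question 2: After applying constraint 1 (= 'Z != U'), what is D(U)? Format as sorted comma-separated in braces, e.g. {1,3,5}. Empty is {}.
Answer: {3,7,8,9}

Derivation:
Constraint 1 (Z != U) on D(Z)={3,4,5,6} D(U)={3,7,8,9}: no change
So after constraint 1: D(U) = {3,7,8,9}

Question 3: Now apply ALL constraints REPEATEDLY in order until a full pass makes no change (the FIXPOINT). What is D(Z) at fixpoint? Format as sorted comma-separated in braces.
Answer: {3,4,5,6}

Derivation:
pass 0 (initial): D(Z)={3,4,5,6}
pass 1: U {3,7,8,9}->{8,9}; V {3,6,7,9,10}->{3,6}; X {3,5,7,8,9}->{3,5}
pass 2: no change
Fixpoint after 2 passes: D(Z) = {3,4,5,6}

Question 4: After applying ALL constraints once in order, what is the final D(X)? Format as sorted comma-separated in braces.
Answer: {3,5}

Derivation:
Constraint 1 (Z != U) on D(Z)={3,4,5,6} D(U)={3,7,8,9}: no change
Constraint 2 (X < U) on D(X)={3,5,7,8,9} D(U)={3,7,8,9}: X {3,5,7,8,9}->{3,5,7,8}; U {3,7,8,9}->{7,8,9}
Constraint 3 (X != Z) on D(X)={3,5,7,8} D(Z)={3,4,5,6}: no change
Constraint 4 (X + V = U) on D(X)={3,5,7,8} D(V)={3,6,7,9,10} D(U)={7,8,9}: X {3,5,7,8}->{3,5}; V {3,6,7,9,10}->{3,6}; U {7,8,9}->{8,9}
So after all 4 constraints: D(X) = {3,5}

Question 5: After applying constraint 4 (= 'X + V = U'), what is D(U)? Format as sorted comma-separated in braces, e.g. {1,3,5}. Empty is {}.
Constraint 1 (Z != U) on D(Z)={3,4,5,6} D(U)={3,7,8,9}: no change
Constraint 2 (X < U) on D(X)={3,5,7,8,9} D(U)={3,7,8,9}: X {3,5,7,8,9}->{3,5,7,8}; U {3,7,8,9}->{7,8,9}
Constraint 3 (X != Z) on D(X)={3,5,7,8} D(Z)={3,4,5,6}: no change
Constraint 4 (X + V = U) on D(X)={3,5,7,8} D(V)={3,6,7,9,10} D(U)={7,8,9}: X {3,5,7,8}->{3,5}; V {3,6,7,9,10}->{3,6}; U {7,8,9}->{8,9}
So after constraint 4: D(U) = {8,9}

Answer: {8,9}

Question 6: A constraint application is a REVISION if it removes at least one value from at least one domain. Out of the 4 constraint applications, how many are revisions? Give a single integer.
Constraint 1 (Z != U) on D(Z)={3,4,5,6} D(U)={3,7,8,9}: no change => not a revision
Constraint 2 (X < U) on D(X)={3,5,7,8,9} D(U)={3,7,8,9}: X {3,5,7,8,9}->{3,5,7,8}; U {3,7,8,9}->{7,8,9} => REVISION
Constraint 3 (X != Z) on D(X)={3,5,7,8} D(Z)={3,4,5,6}: no change => not a revision
Constraint 4 (X + V = U) on D(X)={3,5,7,8} D(V)={3,6,7,9,10} D(U)={7,8,9}: X {3,5,7,8}->{3,5}; V {3,6,7,9,10}->{3,6}; U {7,8,9}->{8,9} => REVISION
Total revisions = 2

Answer: 2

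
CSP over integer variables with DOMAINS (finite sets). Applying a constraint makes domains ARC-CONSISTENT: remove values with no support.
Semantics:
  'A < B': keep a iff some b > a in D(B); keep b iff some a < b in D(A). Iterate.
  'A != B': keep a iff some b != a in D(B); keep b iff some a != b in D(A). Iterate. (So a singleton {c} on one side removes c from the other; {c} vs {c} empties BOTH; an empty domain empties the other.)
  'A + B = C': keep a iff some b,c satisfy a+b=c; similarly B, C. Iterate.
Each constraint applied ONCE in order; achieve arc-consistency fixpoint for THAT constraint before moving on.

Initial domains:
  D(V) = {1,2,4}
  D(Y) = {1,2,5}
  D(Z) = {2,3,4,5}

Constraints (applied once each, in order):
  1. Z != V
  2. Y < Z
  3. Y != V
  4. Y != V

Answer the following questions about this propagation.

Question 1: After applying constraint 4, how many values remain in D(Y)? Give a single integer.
Answer: 2

Derivation:
Constraint 1 (Z != V) on D(Z)={2,3,4,5} D(V)={1,2,4}: no change
Constraint 2 (Y < Z) on D(Y)={1,2,5} D(Z)={2,3,4,5}: Y {1,2,5}->{1,2}
Constraint 3 (Y != V) on D(Y)={1,2} D(V)={1,2,4}: no change
Constraint 4 (Y != V) on D(Y)={1,2} D(V)={1,2,4}: no change
So after constraint 4: D(Y)={1,2}, size = 2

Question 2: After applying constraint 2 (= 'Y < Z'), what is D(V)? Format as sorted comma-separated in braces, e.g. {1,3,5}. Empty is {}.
Answer: {1,2,4}

Derivation:
Constraint 1 (Z != V) on D(Z)={2,3,4,5} D(V)={1,2,4}: no change
Constraint 2 (Y < Z) on D(Y)={1,2,5} D(Z)={2,3,4,5}: Y {1,2,5}->{1,2}
So after constraint 2: D(V) = {1,2,4}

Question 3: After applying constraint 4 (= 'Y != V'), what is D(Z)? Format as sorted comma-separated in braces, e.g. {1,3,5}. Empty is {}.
Answer: {2,3,4,5}

Derivation:
Constraint 1 (Z != V) on D(Z)={2,3,4,5} D(V)={1,2,4}: no change
Constraint 2 (Y < Z) on D(Y)={1,2,5} D(Z)={2,3,4,5}: Y {1,2,5}->{1,2}
Constraint 3 (Y != V) on D(Y)={1,2} D(V)={1,2,4}: no change
Constraint 4 (Y != V) on D(Y)={1,2} D(V)={1,2,4}: no change
So after constraint 4: D(Z) = {2,3,4,5}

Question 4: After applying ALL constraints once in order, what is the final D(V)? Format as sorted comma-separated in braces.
Constraint 1 (Z != V) on D(Z)={2,3,4,5} D(V)={1,2,4}: no change
Constraint 2 (Y < Z) on D(Y)={1,2,5} D(Z)={2,3,4,5}: Y {1,2,5}->{1,2}
Constraint 3 (Y != V) on D(Y)={1,2} D(V)={1,2,4}: no change
Constraint 4 (Y != V) on D(Y)={1,2} D(V)={1,2,4}: no change
So after all 4 constraints: D(V) = {1,2,4}

Answer: {1,2,4}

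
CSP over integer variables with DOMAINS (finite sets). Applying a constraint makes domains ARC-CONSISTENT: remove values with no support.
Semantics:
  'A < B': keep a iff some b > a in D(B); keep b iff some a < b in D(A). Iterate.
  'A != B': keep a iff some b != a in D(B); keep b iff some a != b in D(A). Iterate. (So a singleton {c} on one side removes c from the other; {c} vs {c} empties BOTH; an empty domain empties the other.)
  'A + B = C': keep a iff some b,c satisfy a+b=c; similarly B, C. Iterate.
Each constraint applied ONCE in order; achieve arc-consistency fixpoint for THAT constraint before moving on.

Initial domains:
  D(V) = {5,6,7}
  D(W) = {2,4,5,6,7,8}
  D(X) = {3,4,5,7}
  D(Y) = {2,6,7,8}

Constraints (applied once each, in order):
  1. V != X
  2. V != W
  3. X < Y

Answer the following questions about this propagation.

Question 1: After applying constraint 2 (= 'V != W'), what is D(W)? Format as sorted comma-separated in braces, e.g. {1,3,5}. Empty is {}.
Constraint 1 (V != X) on D(V)={5,6,7} D(X)={3,4,5,7}: no change
Constraint 2 (V != W) on D(V)={5,6,7} D(W)={2,4,5,6,7,8}: no change
So after constraint 2: D(W) = {2,4,5,6,7,8}

Answer: {2,4,5,6,7,8}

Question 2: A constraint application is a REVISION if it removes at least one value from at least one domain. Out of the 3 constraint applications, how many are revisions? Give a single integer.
Constraint 1 (V != X) on D(V)={5,6,7} D(X)={3,4,5,7}: no change => not a revision
Constraint 2 (V != W) on D(V)={5,6,7} D(W)={2,4,5,6,7,8}: no change => not a revision
Constraint 3 (X < Y) on D(X)={3,4,5,7} D(Y)={2,6,7,8}: Y {2,6,7,8}->{6,7,8} => REVISION
Total revisions = 1

Answer: 1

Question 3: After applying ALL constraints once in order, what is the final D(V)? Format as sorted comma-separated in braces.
Constraint 1 (V != X) on D(V)={5,6,7} D(X)={3,4,5,7}: no change
Constraint 2 (V != W) on D(V)={5,6,7} D(W)={2,4,5,6,7,8}: no change
Constraint 3 (X < Y) on D(X)={3,4,5,7} D(Y)={2,6,7,8}: Y {2,6,7,8}->{6,7,8}
So after all 3 constraints: D(V) = {5,6,7}

Answer: {5,6,7}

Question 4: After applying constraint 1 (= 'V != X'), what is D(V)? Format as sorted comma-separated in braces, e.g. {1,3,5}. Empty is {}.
Constraint 1 (V != X) on D(V)={5,6,7} D(X)={3,4,5,7}: no change
So after constraint 1: D(V) = {5,6,7}

Answer: {5,6,7}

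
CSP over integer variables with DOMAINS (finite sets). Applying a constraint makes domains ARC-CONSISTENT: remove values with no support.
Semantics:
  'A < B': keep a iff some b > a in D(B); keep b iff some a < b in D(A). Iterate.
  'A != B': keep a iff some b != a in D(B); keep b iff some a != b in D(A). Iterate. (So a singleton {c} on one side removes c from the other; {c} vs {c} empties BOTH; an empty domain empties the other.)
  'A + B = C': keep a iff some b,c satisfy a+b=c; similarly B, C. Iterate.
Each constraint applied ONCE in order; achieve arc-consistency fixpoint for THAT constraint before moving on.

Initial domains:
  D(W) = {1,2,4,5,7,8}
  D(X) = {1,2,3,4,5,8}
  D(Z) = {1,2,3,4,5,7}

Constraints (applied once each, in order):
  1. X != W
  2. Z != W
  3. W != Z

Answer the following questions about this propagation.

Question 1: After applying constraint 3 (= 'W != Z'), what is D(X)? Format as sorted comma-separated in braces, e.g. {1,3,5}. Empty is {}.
Answer: {1,2,3,4,5,8}

Derivation:
Constraint 1 (X != W) on D(X)={1,2,3,4,5,8} D(W)={1,2,4,5,7,8}: no change
Constraint 2 (Z != W) on D(Z)={1,2,3,4,5,7} D(W)={1,2,4,5,7,8}: no change
Constraint 3 (W != Z) on D(W)={1,2,4,5,7,8} D(Z)={1,2,3,4,5,7}: no change
So after constraint 3: D(X) = {1,2,3,4,5,8}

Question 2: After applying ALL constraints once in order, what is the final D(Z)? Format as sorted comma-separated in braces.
Constraint 1 (X != W) on D(X)={1,2,3,4,5,8} D(W)={1,2,4,5,7,8}: no change
Constraint 2 (Z != W) on D(Z)={1,2,3,4,5,7} D(W)={1,2,4,5,7,8}: no change
Constraint 3 (W != Z) on D(W)={1,2,4,5,7,8} D(Z)={1,2,3,4,5,7}: no change
So after all 3 constraints: D(Z) = {1,2,3,4,5,7}

Answer: {1,2,3,4,5,7}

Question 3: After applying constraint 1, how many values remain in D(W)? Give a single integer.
Constraint 1 (X != W) on D(X)={1,2,3,4,5,8} D(W)={1,2,4,5,7,8}: no change
So after constraint 1: D(W)={1,2,4,5,7,8}, size = 6

Answer: 6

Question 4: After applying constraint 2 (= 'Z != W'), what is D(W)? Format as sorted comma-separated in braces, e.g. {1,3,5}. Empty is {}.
Answer: {1,2,4,5,7,8}

Derivation:
Constraint 1 (X != W) on D(X)={1,2,3,4,5,8} D(W)={1,2,4,5,7,8}: no change
Constraint 2 (Z != W) on D(Z)={1,2,3,4,5,7} D(W)={1,2,4,5,7,8}: no change
So after constraint 2: D(W) = {1,2,4,5,7,8}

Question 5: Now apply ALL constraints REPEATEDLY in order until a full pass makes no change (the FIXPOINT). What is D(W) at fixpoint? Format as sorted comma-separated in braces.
pass 0 (initial): D(W)={1,2,4,5,7,8}
pass 1: no change
Fixpoint after 1 passes: D(W) = {1,2,4,5,7,8}

Answer: {1,2,4,5,7,8}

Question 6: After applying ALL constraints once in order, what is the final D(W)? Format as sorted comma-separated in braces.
Constraint 1 (X != W) on D(X)={1,2,3,4,5,8} D(W)={1,2,4,5,7,8}: no change
Constraint 2 (Z != W) on D(Z)={1,2,3,4,5,7} D(W)={1,2,4,5,7,8}: no change
Constraint 3 (W != Z) on D(W)={1,2,4,5,7,8} D(Z)={1,2,3,4,5,7}: no change
So after all 3 constraints: D(W) = {1,2,4,5,7,8}

Answer: {1,2,4,5,7,8}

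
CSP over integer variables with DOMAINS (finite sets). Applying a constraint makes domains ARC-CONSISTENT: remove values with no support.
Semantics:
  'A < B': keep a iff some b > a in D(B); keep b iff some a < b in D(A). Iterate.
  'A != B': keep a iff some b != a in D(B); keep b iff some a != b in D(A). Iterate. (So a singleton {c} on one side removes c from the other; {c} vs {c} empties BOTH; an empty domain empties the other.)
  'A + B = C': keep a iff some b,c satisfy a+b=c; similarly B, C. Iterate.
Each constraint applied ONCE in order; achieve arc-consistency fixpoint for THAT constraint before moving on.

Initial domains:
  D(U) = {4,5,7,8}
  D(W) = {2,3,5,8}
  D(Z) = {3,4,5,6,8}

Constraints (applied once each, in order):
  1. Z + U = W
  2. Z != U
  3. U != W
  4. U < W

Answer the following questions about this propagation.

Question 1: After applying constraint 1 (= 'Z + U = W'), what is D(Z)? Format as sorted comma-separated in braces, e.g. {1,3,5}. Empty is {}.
Constraint 1 (Z + U = W) on D(Z)={3,4,5,6,8} D(U)={4,5,7,8} D(W)={2,3,5,8}: Z {3,4,5,6,8}->{3,4}; U {4,5,7,8}->{4,5}; W {2,3,5,8}->{8}
So after constraint 1: D(Z) = {3,4}

Answer: {3,4}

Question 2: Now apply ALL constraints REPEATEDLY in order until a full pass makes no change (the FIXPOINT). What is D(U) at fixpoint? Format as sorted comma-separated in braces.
pass 0 (initial): D(U)={4,5,7,8}
pass 1: U {4,5,7,8}->{4,5}; W {2,3,5,8}->{8}; Z {3,4,5,6,8}->{3,4}
pass 2: no change
Fixpoint after 2 passes: D(U) = {4,5}

Answer: {4,5}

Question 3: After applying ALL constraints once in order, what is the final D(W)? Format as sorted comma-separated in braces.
Constraint 1 (Z + U = W) on D(Z)={3,4,5,6,8} D(U)={4,5,7,8} D(W)={2,3,5,8}: Z {3,4,5,6,8}->{3,4}; U {4,5,7,8}->{4,5}; W {2,3,5,8}->{8}
Constraint 2 (Z != U) on D(Z)={3,4} D(U)={4,5}: no change
Constraint 3 (U != W) on D(U)={4,5} D(W)={8}: no change
Constraint 4 (U < W) on D(U)={4,5} D(W)={8}: no change
So after all 4 constraints: D(W) = {8}

Answer: {8}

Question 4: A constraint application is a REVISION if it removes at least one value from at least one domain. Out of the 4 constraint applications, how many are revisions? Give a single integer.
Constraint 1 (Z + U = W) on D(Z)={3,4,5,6,8} D(U)={4,5,7,8} D(W)={2,3,5,8}: Z {3,4,5,6,8}->{3,4}; U {4,5,7,8}->{4,5}; W {2,3,5,8}->{8} => REVISION
Constraint 2 (Z != U) on D(Z)={3,4} D(U)={4,5}: no change => not a revision
Constraint 3 (U != W) on D(U)={4,5} D(W)={8}: no change => not a revision
Constraint 4 (U < W) on D(U)={4,5} D(W)={8}: no change => not a revision
Total revisions = 1

Answer: 1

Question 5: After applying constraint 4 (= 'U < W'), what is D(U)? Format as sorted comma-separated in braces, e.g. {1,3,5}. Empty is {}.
Constraint 1 (Z + U = W) on D(Z)={3,4,5,6,8} D(U)={4,5,7,8} D(W)={2,3,5,8}: Z {3,4,5,6,8}->{3,4}; U {4,5,7,8}->{4,5}; W {2,3,5,8}->{8}
Constraint 2 (Z != U) on D(Z)={3,4} D(U)={4,5}: no change
Constraint 3 (U != W) on D(U)={4,5} D(W)={8}: no change
Constraint 4 (U < W) on D(U)={4,5} D(W)={8}: no change
So after constraint 4: D(U) = {4,5}

Answer: {4,5}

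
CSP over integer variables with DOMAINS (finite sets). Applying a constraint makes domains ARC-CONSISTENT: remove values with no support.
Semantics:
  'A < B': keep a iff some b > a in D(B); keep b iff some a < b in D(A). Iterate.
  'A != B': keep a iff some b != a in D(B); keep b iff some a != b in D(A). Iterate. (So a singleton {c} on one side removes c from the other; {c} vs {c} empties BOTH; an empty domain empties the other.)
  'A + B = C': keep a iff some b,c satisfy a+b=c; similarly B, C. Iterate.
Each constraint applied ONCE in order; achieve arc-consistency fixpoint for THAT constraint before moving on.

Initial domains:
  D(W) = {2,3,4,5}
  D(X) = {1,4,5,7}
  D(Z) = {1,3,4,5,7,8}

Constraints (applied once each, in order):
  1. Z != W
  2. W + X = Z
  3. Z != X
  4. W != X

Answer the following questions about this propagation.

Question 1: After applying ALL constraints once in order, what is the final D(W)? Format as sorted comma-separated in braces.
Answer: {2,3,4}

Derivation:
Constraint 1 (Z != W) on D(Z)={1,3,4,5,7,8} D(W)={2,3,4,5}: no change
Constraint 2 (W + X = Z) on D(W)={2,3,4,5} D(X)={1,4,5,7} D(Z)={1,3,4,5,7,8}: W {2,3,4,5}->{2,3,4}; X {1,4,5,7}->{1,4,5}; Z {1,3,4,5,7,8}->{3,4,5,7,8}
Constraint 3 (Z != X) on D(Z)={3,4,5,7,8} D(X)={1,4,5}: no change
Constraint 4 (W != X) on D(W)={2,3,4} D(X)={1,4,5}: no change
So after all 4 constraints: D(W) = {2,3,4}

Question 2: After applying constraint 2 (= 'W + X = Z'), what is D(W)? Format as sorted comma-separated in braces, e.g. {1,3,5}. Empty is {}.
Constraint 1 (Z != W) on D(Z)={1,3,4,5,7,8} D(W)={2,3,4,5}: no change
Constraint 2 (W + X = Z) on D(W)={2,3,4,5} D(X)={1,4,5,7} D(Z)={1,3,4,5,7,8}: W {2,3,4,5}->{2,3,4}; X {1,4,5,7}->{1,4,5}; Z {1,3,4,5,7,8}->{3,4,5,7,8}
So after constraint 2: D(W) = {2,3,4}

Answer: {2,3,4}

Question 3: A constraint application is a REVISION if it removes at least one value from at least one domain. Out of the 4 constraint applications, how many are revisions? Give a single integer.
Answer: 1

Derivation:
Constraint 1 (Z != W) on D(Z)={1,3,4,5,7,8} D(W)={2,3,4,5}: no change => not a revision
Constraint 2 (W + X = Z) on D(W)={2,3,4,5} D(X)={1,4,5,7} D(Z)={1,3,4,5,7,8}: W {2,3,4,5}->{2,3,4}; X {1,4,5,7}->{1,4,5}; Z {1,3,4,5,7,8}->{3,4,5,7,8} => REVISION
Constraint 3 (Z != X) on D(Z)={3,4,5,7,8} D(X)={1,4,5}: no change => not a revision
Constraint 4 (W != X) on D(W)={2,3,4} D(X)={1,4,5}: no change => not a revision
Total revisions = 1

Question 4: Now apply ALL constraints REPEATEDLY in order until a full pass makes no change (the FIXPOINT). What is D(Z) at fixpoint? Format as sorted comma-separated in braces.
pass 0 (initial): D(Z)={1,3,4,5,7,8}
pass 1: W {2,3,4,5}->{2,3,4}; X {1,4,5,7}->{1,4,5}; Z {1,3,4,5,7,8}->{3,4,5,7,8}
pass 2: no change
Fixpoint after 2 passes: D(Z) = {3,4,5,7,8}

Answer: {3,4,5,7,8}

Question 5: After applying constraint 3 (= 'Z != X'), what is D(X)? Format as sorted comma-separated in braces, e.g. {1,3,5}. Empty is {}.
Answer: {1,4,5}

Derivation:
Constraint 1 (Z != W) on D(Z)={1,3,4,5,7,8} D(W)={2,3,4,5}: no change
Constraint 2 (W + X = Z) on D(W)={2,3,4,5} D(X)={1,4,5,7} D(Z)={1,3,4,5,7,8}: W {2,3,4,5}->{2,3,4}; X {1,4,5,7}->{1,4,5}; Z {1,3,4,5,7,8}->{3,4,5,7,8}
Constraint 3 (Z != X) on D(Z)={3,4,5,7,8} D(X)={1,4,5}: no change
So after constraint 3: D(X) = {1,4,5}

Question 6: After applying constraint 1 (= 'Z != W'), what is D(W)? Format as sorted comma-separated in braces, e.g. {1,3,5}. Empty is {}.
Constraint 1 (Z != W) on D(Z)={1,3,4,5,7,8} D(W)={2,3,4,5}: no change
So after constraint 1: D(W) = {2,3,4,5}

Answer: {2,3,4,5}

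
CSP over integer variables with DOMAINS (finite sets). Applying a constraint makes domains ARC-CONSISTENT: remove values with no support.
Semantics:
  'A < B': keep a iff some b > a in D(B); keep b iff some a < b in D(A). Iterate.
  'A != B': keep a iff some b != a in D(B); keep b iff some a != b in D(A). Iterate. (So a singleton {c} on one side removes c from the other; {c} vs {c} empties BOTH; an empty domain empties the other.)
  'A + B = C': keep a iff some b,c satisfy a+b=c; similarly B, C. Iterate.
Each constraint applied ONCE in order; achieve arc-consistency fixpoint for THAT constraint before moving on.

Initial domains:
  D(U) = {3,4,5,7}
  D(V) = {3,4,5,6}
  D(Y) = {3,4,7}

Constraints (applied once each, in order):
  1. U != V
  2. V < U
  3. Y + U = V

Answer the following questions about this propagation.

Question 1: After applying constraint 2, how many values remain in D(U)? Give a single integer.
Answer: 3

Derivation:
Constraint 1 (U != V) on D(U)={3,4,5,7} D(V)={3,4,5,6}: no change
Constraint 2 (V < U) on D(V)={3,4,5,6} D(U)={3,4,5,7}: U {3,4,5,7}->{4,5,7}
So after constraint 2: D(U)={4,5,7}, size = 3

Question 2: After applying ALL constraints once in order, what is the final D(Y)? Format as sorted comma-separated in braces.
Constraint 1 (U != V) on D(U)={3,4,5,7} D(V)={3,4,5,6}: no change
Constraint 2 (V < U) on D(V)={3,4,5,6} D(U)={3,4,5,7}: U {3,4,5,7}->{4,5,7}
Constraint 3 (Y + U = V) on D(Y)={3,4,7} D(U)={4,5,7} D(V)={3,4,5,6}: Y {3,4,7}->{}; U {4,5,7}->{}; V {3,4,5,6}->{}
So after all 3 constraints: D(Y) = {}

Answer: {}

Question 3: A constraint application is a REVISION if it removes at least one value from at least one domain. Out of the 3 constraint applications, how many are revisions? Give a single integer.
Answer: 2

Derivation:
Constraint 1 (U != V) on D(U)={3,4,5,7} D(V)={3,4,5,6}: no change => not a revision
Constraint 2 (V < U) on D(V)={3,4,5,6} D(U)={3,4,5,7}: U {3,4,5,7}->{4,5,7} => REVISION
Constraint 3 (Y + U = V) on D(Y)={3,4,7} D(U)={4,5,7} D(V)={3,4,5,6}: Y {3,4,7}->{}; U {4,5,7}->{}; V {3,4,5,6}->{} => REVISION
Total revisions = 2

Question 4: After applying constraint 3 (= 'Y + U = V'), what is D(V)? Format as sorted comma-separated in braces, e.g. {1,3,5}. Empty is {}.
Answer: {}

Derivation:
Constraint 1 (U != V) on D(U)={3,4,5,7} D(V)={3,4,5,6}: no change
Constraint 2 (V < U) on D(V)={3,4,5,6} D(U)={3,4,5,7}: U {3,4,5,7}->{4,5,7}
Constraint 3 (Y + U = V) on D(Y)={3,4,7} D(U)={4,5,7} D(V)={3,4,5,6}: Y {3,4,7}->{}; U {4,5,7}->{}; V {3,4,5,6}->{}
So after constraint 3: D(V) = {}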